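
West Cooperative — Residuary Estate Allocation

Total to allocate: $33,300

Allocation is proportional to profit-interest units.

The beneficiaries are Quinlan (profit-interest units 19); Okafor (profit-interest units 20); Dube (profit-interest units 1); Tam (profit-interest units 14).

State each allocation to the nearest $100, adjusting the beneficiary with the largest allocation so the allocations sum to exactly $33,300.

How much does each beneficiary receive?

Sum of profit-interest units: 54.
Raw shares: Quinlan 19/54 × $33,300 = 11,716.67; Okafor 20/54 × $33,300 = 12,333.33; Dube 1/54 × $33,300 = 616.67; Tam 14/54 × $33,300 = 8,633.33.
At nearest $100: Quinlan $11,700; Okafor $12,300; Dube $600; Tam $8,600. Sum = $33,200.
Difference $33,300 − $33,200 = +$100 applied to largest allocation (Okafor): Okafor becomes $12,400.

Quinlan: $11,700 · Okafor: $12,400 · Dube: $600 · Tam: $8,600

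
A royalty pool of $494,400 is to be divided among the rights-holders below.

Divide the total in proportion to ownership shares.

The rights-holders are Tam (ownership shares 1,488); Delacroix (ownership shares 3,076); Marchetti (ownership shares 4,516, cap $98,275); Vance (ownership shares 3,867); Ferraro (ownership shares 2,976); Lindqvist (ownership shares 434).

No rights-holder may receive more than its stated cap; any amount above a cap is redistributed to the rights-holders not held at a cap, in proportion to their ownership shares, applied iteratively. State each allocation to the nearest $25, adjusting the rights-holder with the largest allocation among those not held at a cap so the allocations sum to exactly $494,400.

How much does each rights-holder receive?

Tam: $49,775 · Delacroix: $102,900 · Marchetti: $98,275 · Vance: $129,375 · Ferraro: $99,550 · Lindqvist: $14,525

Sum of ownership shares: 16,357.
Pro-rata shares before constraints: Tam 44,975.68; Delacroix 92,973.92; Marchetti 136,498.77; Vance 116,882.36; Ferraro 89,951.36; Lindqvist 13,117.91.
Held at cap: Marchetti ($98,275); remaining pool $396,125 reallocated over remaining ownership shares 11,841.
Remaining shares: Tam 49,779.07 → $49,775; Delacroix 102,903.51 → $102,900; Vance 129,365.37 → $129,375; Ferraro 99,558.15 → $99,550; Lindqvist 14,518.90 → $14,525.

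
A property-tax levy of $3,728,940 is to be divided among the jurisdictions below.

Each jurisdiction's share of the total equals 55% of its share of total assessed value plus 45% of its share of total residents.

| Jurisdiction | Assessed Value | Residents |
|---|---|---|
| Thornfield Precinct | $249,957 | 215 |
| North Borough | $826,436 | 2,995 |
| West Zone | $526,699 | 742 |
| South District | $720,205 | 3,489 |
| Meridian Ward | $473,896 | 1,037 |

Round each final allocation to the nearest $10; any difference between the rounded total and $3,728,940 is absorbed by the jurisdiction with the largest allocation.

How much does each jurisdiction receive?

Thornfield Precinct: $225,820 · North Borough: $1,198,740 · West Zone: $533,040 · South District: $1,218,630 · Meridian Ward: $552,710

Assessed value total 2,797,193; residents total 8,478.
Combined weights (55% assessed value + 45% residents): Thornfield Precinct 0.0606; North Borough 0.3215; West Zone 0.1429; South District 0.3268; Meridian Ward 0.1482.
Pro-rata amounts: Thornfield Precinct 225,824.07; North Borough 1,198,737.96; West Zone 533,040.20; South District 1,218,624.63; Meridian Ward 552,713.15.
After rounding ($10): Thornfield Precinct $225,820; North Borough $1,198,740; West Zone $533,040; South District $1,218,620; Meridian Ward $552,710. Sum = $3,728,930.
Difference $3,728,940 − $3,728,930 = +$10 applied to largest allocation (South District): South District becomes $1,218,630.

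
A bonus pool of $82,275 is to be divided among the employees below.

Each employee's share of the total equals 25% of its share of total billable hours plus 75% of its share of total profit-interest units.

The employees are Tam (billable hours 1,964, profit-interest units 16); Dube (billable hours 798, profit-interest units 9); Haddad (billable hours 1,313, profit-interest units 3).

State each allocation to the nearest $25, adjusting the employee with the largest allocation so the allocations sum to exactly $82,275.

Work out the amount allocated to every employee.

Tam: $45,175 | Dube: $23,850 | Haddad: $13,250

Totals — billable hours 4,075, profit-interest units 28.
Composite weights (25% billable hours + 75% profit-interest units): Tam 0.5491; Dube 0.2900; Haddad 0.1609.
Unrounded shares: Tam 45,174.09; Dube 23,862.09; Haddad 13,238.81.
After rounding ($25): Tam $45,175; Dube $23,850; Haddad $13,250. Sum = $82,275.
Sum already equals the total — no adjustment.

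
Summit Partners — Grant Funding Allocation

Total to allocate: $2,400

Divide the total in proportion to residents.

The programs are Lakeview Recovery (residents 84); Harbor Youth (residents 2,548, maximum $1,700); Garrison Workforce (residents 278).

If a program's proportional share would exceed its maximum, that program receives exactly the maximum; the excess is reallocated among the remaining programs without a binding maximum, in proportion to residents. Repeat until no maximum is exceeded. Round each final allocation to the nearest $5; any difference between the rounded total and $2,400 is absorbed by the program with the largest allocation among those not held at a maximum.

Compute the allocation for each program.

Sum of residents: 2,910.
Unconstrained shares: Lakeview Recovery 69.28; Harbor Youth 2,101.44; Garrison Workforce 229.28.
Capped: Harbor Youth ($1,700); residual $700 reallocated over remaining residents 362.
Redistributed shares: Lakeview Recovery 162.43 → $160; Garrison Workforce 537.57 → $540.

Lakeview Recovery: $160; Harbor Youth: $1,700; Garrison Workforce: $540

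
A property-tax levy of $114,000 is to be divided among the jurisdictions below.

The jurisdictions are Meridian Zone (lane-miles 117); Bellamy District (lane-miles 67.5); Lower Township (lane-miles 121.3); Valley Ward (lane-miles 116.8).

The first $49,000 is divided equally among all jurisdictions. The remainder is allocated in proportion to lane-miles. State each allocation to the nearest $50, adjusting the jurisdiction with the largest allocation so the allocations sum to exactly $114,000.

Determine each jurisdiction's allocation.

Equal tier: $49,000 ÷ 4 = $12,250 apiece.
Remainder $65,000 by lane-miles (total 422.6): Meridian Zone 17,995.74 → $18,000; Bellamy District 10,382.16 → $10,400; Lower Township 18,657.12 → $18,650; Valley Ward 17,964.98 → $17,950.
Totals: Meridian Zone $12,250 + $18,000 = $30,250; Bellamy District $12,250 + $10,400 = $22,650; Lower Township $12,250 + $18,650 = $30,900; Valley Ward $12,250 + $17,950 = $30,200.

Meridian Zone: $30,250 · Bellamy District: $22,650 · Lower Township: $30,900 · Valley Ward: $30,200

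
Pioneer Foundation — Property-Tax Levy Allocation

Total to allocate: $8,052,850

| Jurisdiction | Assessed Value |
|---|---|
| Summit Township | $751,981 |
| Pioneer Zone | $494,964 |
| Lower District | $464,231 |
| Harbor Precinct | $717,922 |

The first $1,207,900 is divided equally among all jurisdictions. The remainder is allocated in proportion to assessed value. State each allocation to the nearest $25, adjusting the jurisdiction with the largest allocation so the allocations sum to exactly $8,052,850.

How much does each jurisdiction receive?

Summit Township: $2,421,000 | Pioneer Zone: $1,696,725 | Lower District: $1,610,125 | Harbor Precinct: $2,325,000

$1,207,900 shared equally gives $301,975 per jurisdiction.
Remainder $6,844,950 by assessed value (total 2,429,098): Summit Township 2,119,005.63 → $2,119,000; Pioneer Zone 1,394,757.98 → $1,394,750; Lower District 1,308,155.53 → $1,308,150; Harbor Precinct 2,023,030.85 → $2,023,025.
Rounding difference +$25 on remainder applied to Summit Township.
Totals: Summit Township $301,975 + $2,119,025 = $2,421,000; Pioneer Zone $301,975 + $1,394,750 = $1,696,725; Lower District $301,975 + $1,308,150 = $1,610,125; Harbor Precinct $301,975 + $2,023,025 = $2,325,000.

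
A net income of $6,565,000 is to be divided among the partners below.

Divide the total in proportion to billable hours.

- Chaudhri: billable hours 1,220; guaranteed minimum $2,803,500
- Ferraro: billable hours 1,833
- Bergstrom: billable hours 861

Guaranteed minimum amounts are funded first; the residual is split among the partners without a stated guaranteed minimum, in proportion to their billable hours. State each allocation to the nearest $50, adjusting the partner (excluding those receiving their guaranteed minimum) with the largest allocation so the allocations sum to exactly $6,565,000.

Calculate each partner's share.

Fund the minimums — Chaudhri $2,803,500. Remaining pool $3,761,500.
Remaining pool split over remaining billable hours 2,694: Ferraro 2,559,327.95 → $2,559,350; Bergstrom 1,202,172.05 → $1,202,150.

Chaudhri: $2,803,500; Ferraro: $2,559,350; Bergstrom: $1,202,150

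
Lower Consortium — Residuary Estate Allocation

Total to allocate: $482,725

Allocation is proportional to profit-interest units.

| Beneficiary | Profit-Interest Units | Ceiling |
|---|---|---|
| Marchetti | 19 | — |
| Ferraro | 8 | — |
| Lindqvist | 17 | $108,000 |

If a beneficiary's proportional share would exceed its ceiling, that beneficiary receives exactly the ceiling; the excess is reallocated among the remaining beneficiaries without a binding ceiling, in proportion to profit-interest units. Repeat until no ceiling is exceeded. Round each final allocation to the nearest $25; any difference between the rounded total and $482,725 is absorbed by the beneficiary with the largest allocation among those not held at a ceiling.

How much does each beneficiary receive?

Marchetti: $263,700; Ferraro: $111,025; Lindqvist: $108,000

Sum of profit-interest units: 44.
Unconstrained shares: Marchetti 208,449.43; Ferraro 87,768.18; Lindqvist 186,507.39.
Cap binds for Lindqvist ($108,000); balance $374,725 reallocated over remaining profit-interest units 27.
Redistributed shares: Marchetti 263,695.37 → $263,700; Ferraro 111,029.63 → $111,025.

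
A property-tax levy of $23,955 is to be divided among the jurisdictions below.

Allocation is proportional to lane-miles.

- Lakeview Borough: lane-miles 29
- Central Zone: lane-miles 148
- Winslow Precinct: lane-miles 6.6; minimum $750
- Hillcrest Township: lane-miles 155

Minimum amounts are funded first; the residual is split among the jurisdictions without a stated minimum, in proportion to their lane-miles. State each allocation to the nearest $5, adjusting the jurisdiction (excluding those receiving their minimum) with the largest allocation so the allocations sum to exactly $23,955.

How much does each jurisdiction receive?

Minimums first: Winslow Precinct $750. Balance $23,205.
Balance split over remaining lane-miles 332: Lakeview Borough 2,026.94 → $2,025; Central Zone 10,344.40 → $10,345; Hillcrest Township 10,833.66 → $10,835.

Lakeview Borough: $2,025 | Central Zone: $10,345 | Winslow Precinct: $750 | Hillcrest Township: $10,835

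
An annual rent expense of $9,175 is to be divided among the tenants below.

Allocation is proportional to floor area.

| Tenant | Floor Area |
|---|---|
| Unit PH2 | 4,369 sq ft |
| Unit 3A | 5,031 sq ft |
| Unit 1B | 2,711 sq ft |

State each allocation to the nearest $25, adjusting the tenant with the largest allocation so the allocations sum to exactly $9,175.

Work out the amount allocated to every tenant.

Combined floor area = 12,111.
Raw shares: Unit PH2 4,369/12,111 × $9,175 = 3,309.85; Unit 3A 5,031/12,111 × $9,175 = 3,811.36; Unit 1B 2,711/12,111 × $9,175 = 2,053.79.
At nearest $25: Unit PH2 $3,300; Unit 3A $3,800; Unit 1B $2,050. Sum = $9,150.
Difference $9,175 − $9,150 = +$25 applied to largest allocation (Unit 3A): Unit 3A becomes $3,825.

Unit PH2: $3,300 · Unit 3A: $3,825 · Unit 1B: $2,050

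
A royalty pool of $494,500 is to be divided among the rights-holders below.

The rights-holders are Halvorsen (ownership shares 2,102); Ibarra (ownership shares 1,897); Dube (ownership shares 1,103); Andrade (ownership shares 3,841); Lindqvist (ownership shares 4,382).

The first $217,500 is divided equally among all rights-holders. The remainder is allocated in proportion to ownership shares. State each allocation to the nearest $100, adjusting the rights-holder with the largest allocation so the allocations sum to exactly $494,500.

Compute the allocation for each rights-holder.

Equal tier: $217,500 ÷ 5 = $43,500 apiece.
Remainder $277,000 by ownership shares (total 13,325): Halvorsen 43,696.36 → $43,700; Ibarra 39,434.82 → $39,400; Dube 22,929.16 → $22,900; Andrade 79,846.68 → $79,800; Lindqvist 91,092.98 → $91,100.
Rounding difference +$100 on remainder applied to Lindqvist.
Totals: Halvorsen $43,500 + $43,700 = $87,200; Ibarra $43,500 + $39,400 = $82,900; Dube $43,500 + $22,900 = $66,400; Andrade $43,500 + $79,800 = $123,300; Lindqvist $43,500 + $91,200 = $134,700.

Halvorsen: $87,200 · Ibarra: $82,900 · Dube: $66,400 · Andrade: $123,300 · Lindqvist: $134,700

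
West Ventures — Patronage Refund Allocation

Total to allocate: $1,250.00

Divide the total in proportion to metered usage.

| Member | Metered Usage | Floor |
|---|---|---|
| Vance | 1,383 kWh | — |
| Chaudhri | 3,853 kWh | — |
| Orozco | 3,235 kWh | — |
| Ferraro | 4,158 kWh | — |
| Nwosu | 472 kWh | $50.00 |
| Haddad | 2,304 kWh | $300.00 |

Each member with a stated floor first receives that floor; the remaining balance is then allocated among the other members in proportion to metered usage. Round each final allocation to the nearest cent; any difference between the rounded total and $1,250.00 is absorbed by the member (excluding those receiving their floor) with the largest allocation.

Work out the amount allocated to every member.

Vance: $98.56; Chaudhri: $274.58; Orozco: $230.54; Ferraro: $296.32; Nwosu: $50.00; Haddad: $300.00

Guaranteed amounts: Nwosu $50.00; Haddad $300.00. Residual $900.00.
Residual split over remaining metered usage 12,629: Vance 98.5589 → $98.56; Chaudhri 274.5823 → $274.58; Orozco 230.5408 → $230.54; Ferraro 296.3180 → $296.32.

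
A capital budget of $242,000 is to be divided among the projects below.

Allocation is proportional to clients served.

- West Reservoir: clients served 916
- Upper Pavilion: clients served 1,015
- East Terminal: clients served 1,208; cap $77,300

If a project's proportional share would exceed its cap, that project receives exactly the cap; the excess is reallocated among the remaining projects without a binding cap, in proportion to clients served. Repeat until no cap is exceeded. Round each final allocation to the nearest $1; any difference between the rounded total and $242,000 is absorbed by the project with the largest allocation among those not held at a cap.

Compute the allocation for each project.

West Reservoir: $78,128 | Upper Pavilion: $86,572 | East Terminal: $77,300

Combined clients served = 3,139.
Unconstrained shares: West Reservoir 70,618.67; Upper Pavilion 78,251.04; East Terminal 93,130.30.
Cap binds for East Terminal ($77,300); remaining pool $164,700 reallocated over remaining clients served 1,931.
Shares after redistribution: West Reservoir 78,128.02 → $78,128; Upper Pavilion 86,571.98 → $86,572.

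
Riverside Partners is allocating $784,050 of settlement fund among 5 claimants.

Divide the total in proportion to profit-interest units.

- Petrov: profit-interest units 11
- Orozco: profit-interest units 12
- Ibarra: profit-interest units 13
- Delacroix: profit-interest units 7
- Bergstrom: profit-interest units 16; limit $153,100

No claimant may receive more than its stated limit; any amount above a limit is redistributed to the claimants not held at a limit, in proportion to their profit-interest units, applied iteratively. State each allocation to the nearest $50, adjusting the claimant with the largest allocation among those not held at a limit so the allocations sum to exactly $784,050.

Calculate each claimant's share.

Profit-interest units total: 59.
Proportional shares (ignoring caps): Petrov 146,178.81; Orozco 159,467.80; Ibarra 172,756.78; Delacroix 93,022.88; Bergstrom 212,623.73.
Held at cap: Bergstrom ($153,100); residual $630,950 reallocated over remaining profit-interest units 43.
Shares after redistribution: Petrov 161,405.81 → $161,400; Orozco 176,079.07 → $176,100; Ibarra 190,752.33 → $190,750; Delacroix 102,712.79 → $102,700.

Petrov: $161,400; Orozco: $176,100; Ibarra: $190,750; Delacroix: $102,700; Bergstrom: $153,100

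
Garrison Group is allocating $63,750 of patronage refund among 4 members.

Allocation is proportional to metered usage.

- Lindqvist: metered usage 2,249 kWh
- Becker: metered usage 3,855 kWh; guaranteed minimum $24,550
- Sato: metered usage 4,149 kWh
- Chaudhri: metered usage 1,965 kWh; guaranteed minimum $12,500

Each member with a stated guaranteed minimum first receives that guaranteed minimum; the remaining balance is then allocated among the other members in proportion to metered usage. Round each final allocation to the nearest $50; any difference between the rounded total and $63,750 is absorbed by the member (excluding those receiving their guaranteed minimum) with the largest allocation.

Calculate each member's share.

Minimums first: Becker $24,550; Chaudhri $12,500. Balance $26,700.
Balance split over remaining metered usage 6,398: Lindqvist 9,385.48 → $9,400; Sato 17,314.52 → $17,300.

Lindqvist: $9,400 · Becker: $24,550 · Sato: $17,300 · Chaudhri: $12,500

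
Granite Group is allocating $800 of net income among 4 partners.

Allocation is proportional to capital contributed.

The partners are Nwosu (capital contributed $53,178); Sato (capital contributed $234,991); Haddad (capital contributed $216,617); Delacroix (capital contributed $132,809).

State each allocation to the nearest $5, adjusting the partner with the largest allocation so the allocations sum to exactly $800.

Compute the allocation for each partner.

Total capital contributed = 637,595.
Raw shares: Nwosu 53,178/637,595 × $800 = 66.72; Sato 234,991/637,595 × $800 = 294.85; Haddad 216,617/637,595 × $800 = 271.79; Delacroix 132,809/637,595 × $800 = 166.64.
At nearest $5: Nwosu $65; Sato $295; Haddad $270; Delacroix $165. Sum = $795.
Difference $800 − $795 = +$5 applied to largest allocation (Sato): Sato becomes $300.

Nwosu: $65 · Sato: $300 · Haddad: $270 · Delacroix: $165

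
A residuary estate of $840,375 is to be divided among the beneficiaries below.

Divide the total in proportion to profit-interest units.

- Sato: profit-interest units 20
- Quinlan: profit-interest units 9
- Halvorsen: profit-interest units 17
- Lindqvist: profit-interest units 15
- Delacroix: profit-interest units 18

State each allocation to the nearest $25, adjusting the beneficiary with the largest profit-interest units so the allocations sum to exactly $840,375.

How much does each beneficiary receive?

Total profit-interest units = 20 + 9 + 17 + 15 + 18 = 79.
Raw shares: Sato 212,753.16; Quinlan 95,738.92; Halvorsen 180,840.19; Lindqvist 159,564.87; Delacroix 191,477.85.
After rounding ($25): Sato $212,750; Quinlan $95,750; Halvorsen $180,850; Lindqvist $159,575; Delacroix $191,475. Sum = $840,400.
Difference $840,375 − $840,400 = −$25 applied to largest profit-interest units (Sato): Sato becomes $212,725.

Sato: $212,725 | Quinlan: $95,750 | Halvorsen: $180,850 | Lindqvist: $159,575 | Delacroix: $191,475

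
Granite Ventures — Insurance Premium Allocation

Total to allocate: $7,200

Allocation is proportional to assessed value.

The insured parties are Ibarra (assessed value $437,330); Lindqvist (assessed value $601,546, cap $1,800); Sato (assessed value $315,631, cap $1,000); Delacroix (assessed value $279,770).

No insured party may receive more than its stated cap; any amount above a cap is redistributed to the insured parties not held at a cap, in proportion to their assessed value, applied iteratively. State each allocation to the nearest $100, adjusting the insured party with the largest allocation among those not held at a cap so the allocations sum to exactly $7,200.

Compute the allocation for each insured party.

Combined assessed value = 1,634,277.
Unconstrained shares: Ibarra 1,926.71; Lindqvist 2,650.18; Sato 1,390.55; Delacroix 1,232.56.
Capped: Lindqvist ($1,800), Sato ($1,000); residual $4,400 reallocated over remaining assessed value 717,100.
Redistributed shares: Ibarra 2,683.38 → $2,700; Delacroix 1,716.62 → $1,700.

Ibarra: $2,700; Lindqvist: $1,800; Sato: $1,000; Delacroix: $1,700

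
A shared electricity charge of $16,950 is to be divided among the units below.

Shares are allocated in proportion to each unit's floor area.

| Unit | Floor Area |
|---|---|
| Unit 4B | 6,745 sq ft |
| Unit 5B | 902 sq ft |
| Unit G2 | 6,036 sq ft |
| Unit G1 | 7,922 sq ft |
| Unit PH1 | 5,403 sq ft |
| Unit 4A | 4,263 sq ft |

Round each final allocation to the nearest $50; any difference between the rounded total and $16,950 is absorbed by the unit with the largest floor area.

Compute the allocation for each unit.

Unit 4B: $3,650 | Unit 5B: $500 | Unit G2: $3,250 | Unit G1: $4,300 | Unit PH1: $2,950 | Unit 4A: $2,300

Floor area total: 6,745 + 902 + 6,036 + 7,922 + 5,403 + 4,263 = 31,271.
Pro-rata amounts: Unit 4B 3,656.03; Unit 5B 488.92; Unit G2 3,271.73; Unit G1 4,294.01; Unit PH1 2,928.62; Unit 4A 2,310.70.
After rounding ($50): Unit 4B $3,650; Unit 5B $500; Unit G2 $3,250; Unit G1 $4,300; Unit PH1 $2,950; Unit 4A $2,300. Sum = $16,950.
No rounding difference to absorb.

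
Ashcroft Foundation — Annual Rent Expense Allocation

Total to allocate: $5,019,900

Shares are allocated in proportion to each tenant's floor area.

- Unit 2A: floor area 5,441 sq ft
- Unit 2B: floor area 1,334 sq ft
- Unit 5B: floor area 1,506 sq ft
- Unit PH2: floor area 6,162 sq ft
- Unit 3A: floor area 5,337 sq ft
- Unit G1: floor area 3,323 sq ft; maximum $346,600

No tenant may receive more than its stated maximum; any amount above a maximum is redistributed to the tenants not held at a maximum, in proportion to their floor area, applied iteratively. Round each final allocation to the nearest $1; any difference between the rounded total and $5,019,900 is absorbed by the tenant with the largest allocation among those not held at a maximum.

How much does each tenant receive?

Combined floor area = 23,103.
Pro-rata shares before constraints: Unit 2A 1,182,239.36; Unit 2B 289,856.15; Unit 5B 327,228.91; Unit PH2 1,338,900.74; Unit 3A 1,159,641.88; Unit G1 722,032.97.
Held at cap: Unit G1 ($346,600); residual $4,673,300 reallocated over remaining floor area 19,780.
Redistributed shares: Unit 2A 1,285,511.90 → $1,285,512; Unit 2B 315,176.05 → $315,176; Unit 5B 355,813.44 → $355,813; Unit PH2 1,455,858.17 → $1,455,858; Unit 3A 1,260,940.45 → $1,260,940.
Rounding difference +$1 applied to Unit PH2 → $1,455,859.

Unit 2A: $1,285,512 · Unit 2B: $315,176 · Unit 5B: $355,813 · Unit PH2: $1,455,859 · Unit 3A: $1,260,940 · Unit G1: $346,600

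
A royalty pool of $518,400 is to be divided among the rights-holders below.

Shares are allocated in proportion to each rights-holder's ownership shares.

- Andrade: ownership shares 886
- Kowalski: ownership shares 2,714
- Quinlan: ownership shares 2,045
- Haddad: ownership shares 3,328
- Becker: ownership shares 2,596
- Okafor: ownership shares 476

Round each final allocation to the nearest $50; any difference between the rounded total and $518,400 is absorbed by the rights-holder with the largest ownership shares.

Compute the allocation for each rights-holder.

Andrade: $38,150 · Kowalski: $116,800 · Quinlan: $88,000 · Haddad: $143,200 · Becker: $111,750 · Okafor: $20,500

Combined ownership shares = 12,045.
Unrounded shares: Andrade 886/12,045 × $518,400 = 38,132.20; Kowalski 2,714/12,045 × $518,400 = 116,806.77; Quinlan 2,045/12,045 × $518,400 = 88,013.95; Haddad 3,328/12,045 × $518,400 = 143,232.48; Becker 2,596/12,045 × $518,400 = 111,728.22; Okafor 476/12,045 × $518,400 = 20,486.38.
At nearest $50: Andrade $38,150; Kowalski $116,800; Quinlan $88,000; Haddad $143,250; Becker $111,750; Okafor $20,500. Sum = $518,450.
Difference $518,400 − $518,450 = −$50 applied to largest ownership shares (Haddad): Haddad becomes $143,200.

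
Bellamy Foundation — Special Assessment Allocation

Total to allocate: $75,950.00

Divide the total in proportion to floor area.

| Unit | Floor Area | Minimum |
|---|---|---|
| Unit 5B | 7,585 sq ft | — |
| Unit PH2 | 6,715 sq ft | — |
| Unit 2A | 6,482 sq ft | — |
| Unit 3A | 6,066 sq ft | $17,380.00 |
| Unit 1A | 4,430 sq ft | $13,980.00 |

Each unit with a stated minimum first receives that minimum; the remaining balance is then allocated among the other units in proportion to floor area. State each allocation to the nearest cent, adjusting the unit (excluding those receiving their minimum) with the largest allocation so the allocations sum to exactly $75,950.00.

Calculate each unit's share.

Unit 5B: $16,274.43 | Unit PH2: $14,407.75 | Unit 2A: $13,907.82 | Unit 3A: $17,380.00 | Unit 1A: $13,980.00

Guaranteed amounts: Unit 3A $17,380.00; Unit 1A $13,980.00. Balance $44,590.00.
Balance split over remaining floor area 20,782: Unit 5B 16,274.4274 → $16,274.43; Unit PH2 14,407.7495 → $14,407.75; Unit 2A 13,907.8231 → $13,907.82.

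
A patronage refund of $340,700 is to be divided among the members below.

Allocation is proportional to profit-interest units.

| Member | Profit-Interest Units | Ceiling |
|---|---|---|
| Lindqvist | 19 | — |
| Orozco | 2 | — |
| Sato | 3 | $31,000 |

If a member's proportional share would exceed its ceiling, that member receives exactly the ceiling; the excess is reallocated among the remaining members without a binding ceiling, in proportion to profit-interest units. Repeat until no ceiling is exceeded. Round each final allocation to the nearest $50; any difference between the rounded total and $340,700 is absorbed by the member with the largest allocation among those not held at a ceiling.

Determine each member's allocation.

Profit-interest units total: 24.
Proportional shares (ignoring caps): Lindqvist 269,720.83; Orozco 28,391.67; Sato 42,587.50.
Held at cap: Sato ($31,000); balance $309,700 reallocated over remaining profit-interest units 21.
Remaining shares: Lindqvist 280,204.76 → $280,200; Orozco 29,495.24 → $29,500.

Lindqvist: $280,200; Orozco: $29,500; Sato: $31,000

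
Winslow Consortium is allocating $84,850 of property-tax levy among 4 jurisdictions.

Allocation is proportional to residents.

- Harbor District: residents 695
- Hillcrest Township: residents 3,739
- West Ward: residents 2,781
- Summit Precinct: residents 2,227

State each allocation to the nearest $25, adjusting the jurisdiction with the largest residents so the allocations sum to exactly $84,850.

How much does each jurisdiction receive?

Sum of residents: 9,442.
Unrounded shares: Harbor District 695/9,442 × $84,850 = 6,245.58; Hillcrest Township 3,739/9,442 × $84,850 = 33,600.31; West Ward 2,781/9,442 × $84,850 = 24,991.30; Summit Precinct 2,227/9,442 × $84,850 = 20,012.81.
Rounded to nearest $25: Harbor District $6,250; Hillcrest Township $33,600; West Ward $25,000; Summit Precinct $20,025. Sum = $84,875.
Difference $84,850 − $84,875 = −$25 applied to largest residents (Hillcrest Township): Hillcrest Township becomes $33,575.

Harbor District: $6,250; Hillcrest Township: $33,575; West Ward: $25,000; Summit Precinct: $20,025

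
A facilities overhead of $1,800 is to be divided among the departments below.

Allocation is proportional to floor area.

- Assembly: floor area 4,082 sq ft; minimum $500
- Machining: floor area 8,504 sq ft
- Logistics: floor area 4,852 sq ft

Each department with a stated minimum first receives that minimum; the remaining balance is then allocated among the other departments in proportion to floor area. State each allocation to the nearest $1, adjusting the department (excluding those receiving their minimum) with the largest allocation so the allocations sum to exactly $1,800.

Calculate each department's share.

Guaranteed amounts: Assembly $500. Residual $1,300.
Residual split over remaining floor area 13,356: Machining 827.73 → $828; Logistics 472.27 → $472.

Assembly: $500 | Machining: $828 | Logistics: $472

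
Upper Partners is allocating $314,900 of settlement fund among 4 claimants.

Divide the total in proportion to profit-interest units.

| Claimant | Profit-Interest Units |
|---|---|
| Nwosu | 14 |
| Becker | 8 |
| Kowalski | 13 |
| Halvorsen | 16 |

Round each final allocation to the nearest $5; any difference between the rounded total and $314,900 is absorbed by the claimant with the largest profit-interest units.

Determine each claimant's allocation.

Sum of profit-interest units: 14 + 8 + 13 + 16 = 51.
Pro-rata amounts: Nwosu 86,443.14; Becker 49,396.08; Kowalski 80,268.63; Halvorsen 98,792.16.
Rounded to nearest $5: Nwosu $86,445; Becker $49,395; Kowalski $80,270; Halvorsen $98,790. Sum = $314,900.
Sum already equals the total — no adjustment.

Nwosu: $86,445; Becker: $49,395; Kowalski: $80,270; Halvorsen: $98,790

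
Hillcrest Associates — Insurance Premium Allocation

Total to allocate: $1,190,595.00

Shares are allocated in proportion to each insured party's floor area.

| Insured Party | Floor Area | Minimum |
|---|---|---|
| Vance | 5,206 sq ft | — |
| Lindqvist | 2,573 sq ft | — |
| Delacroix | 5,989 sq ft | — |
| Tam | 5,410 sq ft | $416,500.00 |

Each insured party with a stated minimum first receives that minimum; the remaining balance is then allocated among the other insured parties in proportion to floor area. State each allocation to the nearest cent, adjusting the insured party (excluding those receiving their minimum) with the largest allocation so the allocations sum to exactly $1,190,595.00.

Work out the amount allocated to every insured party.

Minimums first: Tam $416,500.00. Remaining pool $774,095.00.
Remaining pool split over remaining floor area 13,768: Vance 292,703.2663 → $292,703.27; Lindqvist 144,664.9067 → $144,664.91; Delacroix 336,726.8271 → $336,726.83.
Rounding difference −$0.01 applied to Delacroix → $336,726.82.

Vance: $292,703.27; Lindqvist: $144,664.91; Delacroix: $336,726.82; Tam: $416,500.00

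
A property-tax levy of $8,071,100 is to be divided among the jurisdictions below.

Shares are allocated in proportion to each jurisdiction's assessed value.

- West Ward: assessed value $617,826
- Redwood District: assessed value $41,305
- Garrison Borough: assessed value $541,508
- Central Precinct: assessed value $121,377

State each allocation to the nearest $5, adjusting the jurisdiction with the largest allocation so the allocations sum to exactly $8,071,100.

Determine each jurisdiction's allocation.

West Ward: $3,771,915; Redwood District: $252,175; Garrison Borough: $3,305,985; Central Precinct: $741,025

Assessed value total: 1,322,016.
Proportional shares: West Ward 617,826/1,322,016 × $8,071,100 = 3,771,917.61; Redwood District 41,305/1,322,016 × $8,071,100 = 252,173.03; Garrison Borough 541,508/1,322,016 × $8,071,100 = 3,305,985.12; Central Precinct 121,377/1,322,016 × $8,071,100 = 741,024.24.
At nearest $5: West Ward $3,771,920; Redwood District $252,175; Garrison Borough $3,305,985; Central Precinct $741,025. Sum = $8,071,105.
Difference $8,071,100 − $8,071,105 = −$5 applied to largest allocation (West Ward): West Ward becomes $3,771,915.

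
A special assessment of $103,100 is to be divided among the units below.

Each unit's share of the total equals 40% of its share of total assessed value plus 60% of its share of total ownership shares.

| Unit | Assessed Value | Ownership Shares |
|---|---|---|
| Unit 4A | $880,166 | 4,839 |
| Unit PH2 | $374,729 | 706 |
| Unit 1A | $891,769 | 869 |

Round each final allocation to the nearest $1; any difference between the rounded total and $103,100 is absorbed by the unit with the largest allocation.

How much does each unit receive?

Unit 4A: $63,579 · Unit PH2: $14,008 · Unit 1A: $25,513

Assessed value total 2,146,664; ownership shares total 6,414.
Combined weights (40% assessed value + 60% ownership shares): Unit 4A 0.6167; Unit PH2 0.1359; Unit 1A 0.2475.
Pro-rata amounts: Unit 4A 63,578.92; Unit PH2 14,008.03; Unit 1A 25,513.05.
At nearest $1: Unit 4A $63,579; Unit PH2 $14,008; Unit 1A $25,513. Sum = $103,100.
Rounded total matches; no reconciliation needed.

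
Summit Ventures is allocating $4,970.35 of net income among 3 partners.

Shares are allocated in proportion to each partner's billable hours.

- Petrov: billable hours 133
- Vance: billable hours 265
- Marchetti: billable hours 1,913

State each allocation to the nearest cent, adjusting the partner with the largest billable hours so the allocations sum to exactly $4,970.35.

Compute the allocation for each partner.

Sum of billable hours: 133 + 265 + 1,913 = 2,311.
Unrounded shares: Petrov 286.0478; Vance 569.9449; Marchetti 4,114.3572.
Rounded to nearest cent: Petrov $286.05; Vance $569.94; Marchetti $4,114.36. Sum = $4,970.35.
Rounded total matches; no reconciliation needed.

Petrov: $286.05 · Vance: $569.94 · Marchetti: $4,114.36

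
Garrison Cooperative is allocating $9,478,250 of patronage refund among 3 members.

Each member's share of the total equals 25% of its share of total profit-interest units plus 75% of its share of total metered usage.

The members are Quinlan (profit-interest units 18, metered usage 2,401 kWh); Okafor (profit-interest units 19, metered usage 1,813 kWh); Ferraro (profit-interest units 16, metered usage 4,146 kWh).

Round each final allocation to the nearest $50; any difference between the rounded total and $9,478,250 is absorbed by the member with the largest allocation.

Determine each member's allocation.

Profit-interest units total 53; metered usage total 8,360.
Combined weights (25% profit-interest units + 75% metered usage): Quinlan 0.3003; Okafor 0.2523; Ferraro 0.4474.
Raw shares: Quinlan 2,846,378.93; Okafor 2,391,098.63; Ferraro 4,240,772.44.
After rounding ($50): Quinlan $2,846,400; Okafor $2,391,100; Ferraro $4,240,750. Sum = $9,478,250.
Sum already equals the total — no adjustment.

Quinlan: $2,846,400 | Okafor: $2,391,100 | Ferraro: $4,240,750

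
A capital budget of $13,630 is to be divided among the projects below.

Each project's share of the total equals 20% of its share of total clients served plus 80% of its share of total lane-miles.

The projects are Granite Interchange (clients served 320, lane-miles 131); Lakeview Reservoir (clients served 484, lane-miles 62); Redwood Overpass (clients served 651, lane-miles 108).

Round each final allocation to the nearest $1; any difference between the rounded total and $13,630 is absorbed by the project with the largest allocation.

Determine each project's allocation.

Totals — clients served 1,455, lane-miles 301.
Composite weights (20% clients served + 80% lane-miles): Granite Interchange 0.3922; Lakeview Reservoir 0.2313; Redwood Overpass 0.3765.
Unrounded shares: Granite Interchange 5,345.13; Lakeview Reservoir 3,152.80; Redwood Overpass 5,132.07.
Rounded to nearest $1: Granite Interchange $5,345; Lakeview Reservoir $3,153; Redwood Overpass $5,132. Sum = $13,630.
Sum already equals the total — no adjustment.

Granite Interchange: $5,345 · Lakeview Reservoir: $3,153 · Redwood Overpass: $5,132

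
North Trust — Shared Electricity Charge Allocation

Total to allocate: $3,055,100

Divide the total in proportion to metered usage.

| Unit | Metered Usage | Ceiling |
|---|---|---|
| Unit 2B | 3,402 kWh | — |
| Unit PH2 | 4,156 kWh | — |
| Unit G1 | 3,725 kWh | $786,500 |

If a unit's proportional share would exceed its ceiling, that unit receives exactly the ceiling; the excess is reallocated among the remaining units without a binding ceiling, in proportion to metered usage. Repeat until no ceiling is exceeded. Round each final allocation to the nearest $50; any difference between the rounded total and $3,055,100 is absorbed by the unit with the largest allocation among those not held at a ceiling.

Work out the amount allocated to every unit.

Unit 2B: $1,021,150 · Unit PH2: $1,247,450 · Unit G1: $786,500

Total metered usage = 11,283.
Unconstrained shares: Unit 2B 921,160.17; Unit PH2 1,125,320.89; Unit G1 1,008,618.94.
Held at cap: Unit G1 ($786,500); remaining pool $2,268,600 reallocated over remaining metered usage 7,558.
Remaining shares: Unit 2B 1,021,140.14 → $1,021,150; Unit PH2 1,247,459.86 → $1,247,450.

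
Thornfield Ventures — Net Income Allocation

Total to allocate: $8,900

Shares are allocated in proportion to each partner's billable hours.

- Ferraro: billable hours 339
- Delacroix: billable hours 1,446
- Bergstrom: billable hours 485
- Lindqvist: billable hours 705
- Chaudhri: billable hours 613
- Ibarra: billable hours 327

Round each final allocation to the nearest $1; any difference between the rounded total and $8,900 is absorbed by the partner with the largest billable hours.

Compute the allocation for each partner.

Sum of billable hours: 3,915.
Proportional shares: Ferraro 339/3,915 × $8,900 = 770.65; Delacroix 1,446/3,915 × $8,900 = 3,287.20; Bergstrom 485/3,915 × $8,900 = 1,102.55; Lindqvist 705/3,915 × $8,900 = 1,602.68; Chaudhri 613/3,915 × $8,900 = 1,393.54; Ibarra 327/3,915 × $8,900 = 743.37.
At nearest $1: Ferraro $771; Delacroix $3,287; Bergstrom $1,103; Lindqvist $1,603; Chaudhri $1,394; Ibarra $743. Sum = $8,901.
Difference $8,900 − $8,901 = −$1 applied to largest billable hours (Delacroix): Delacroix becomes $3,286.

Ferraro: $771 · Delacroix: $3,286 · Bergstrom: $1,103 · Lindqvist: $1,603 · Chaudhri: $1,394 · Ibarra: $743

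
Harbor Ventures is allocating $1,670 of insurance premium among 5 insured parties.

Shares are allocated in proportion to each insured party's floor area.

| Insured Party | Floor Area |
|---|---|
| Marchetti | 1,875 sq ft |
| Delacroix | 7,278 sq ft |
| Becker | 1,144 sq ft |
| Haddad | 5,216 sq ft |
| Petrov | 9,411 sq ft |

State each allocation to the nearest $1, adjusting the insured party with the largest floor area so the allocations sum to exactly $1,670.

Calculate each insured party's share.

Combined floor area = 1,875 + 7,278 + 1,144 + 5,216 + 9,411 = 24,924.
Proportional shares: Marchetti 125.63; Delacroix 487.65; Becker 76.65; Haddad 349.49; Petrov 630.57.
At nearest $1: Marchetti $126; Delacroix $488; Becker $77; Haddad $349; Petrov $631. Sum = $1,671.
Difference $1,670 − $1,671 = −$1 applied to largest floor area (Petrov): Petrov becomes $630.

Marchetti: $126 · Delacroix: $488 · Becker: $77 · Haddad: $349 · Petrov: $630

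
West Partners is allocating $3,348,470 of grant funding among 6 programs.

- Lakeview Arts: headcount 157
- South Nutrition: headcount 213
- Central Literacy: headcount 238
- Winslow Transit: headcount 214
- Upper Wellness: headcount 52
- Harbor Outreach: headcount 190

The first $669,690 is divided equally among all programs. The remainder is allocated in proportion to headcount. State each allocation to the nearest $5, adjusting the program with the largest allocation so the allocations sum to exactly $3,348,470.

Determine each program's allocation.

Equal tier: $669,690 ÷ 6 = $111,615 apiece.
Remainder $2,678,780 by headcount (total 1,064): Lakeview Arts 395,271.11 → $395,270; South Nutrition 536,259.53 → $536,260; Central Literacy 599,200.79 → $599,200; Winslow Transit 538,777.18 → $538,775; Upper Wellness 130,917.82 → $130,920; Harbor Outreach 478,353.57 → $478,355.
Totals: Lakeview Arts $111,615 + $395,270 = $506,885; South Nutrition $111,615 + $536,260 = $647,875; Central Literacy $111,615 + $599,200 = $710,815; Winslow Transit $111,615 + $538,775 = $650,390; Upper Wellness $111,615 + $130,920 = $242,535; Harbor Outreach $111,615 + $478,355 = $589,970.

Lakeview Arts: $506,885 · South Nutrition: $647,875 · Central Literacy: $710,815 · Winslow Transit: $650,390 · Upper Wellness: $242,535 · Harbor Outreach: $589,970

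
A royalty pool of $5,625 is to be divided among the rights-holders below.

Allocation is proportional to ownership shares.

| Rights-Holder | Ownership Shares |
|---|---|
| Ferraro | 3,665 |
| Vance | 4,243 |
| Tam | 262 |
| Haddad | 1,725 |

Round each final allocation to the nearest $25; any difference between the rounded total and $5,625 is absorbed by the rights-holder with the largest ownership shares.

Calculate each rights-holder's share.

Ferraro: $2,075 | Vance: $2,425 | Tam: $150 | Haddad: $975

Sum of ownership shares: 9,895.
Raw shares: Ferraro 3,665/9,895 × $5,625 = 2,083.44; Vance 4,243/9,895 × $5,625 = 2,412.01; Tam 262/9,895 × $5,625 = 148.94; Haddad 1,725/9,895 × $5,625 = 980.61.
At nearest $25: Ferraro $2,075; Vance $2,400; Tam $150; Haddad $975. Sum = $5,600.
Difference $5,625 − $5,600 = +$25 applied to largest ownership shares (Vance): Vance becomes $2,425.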